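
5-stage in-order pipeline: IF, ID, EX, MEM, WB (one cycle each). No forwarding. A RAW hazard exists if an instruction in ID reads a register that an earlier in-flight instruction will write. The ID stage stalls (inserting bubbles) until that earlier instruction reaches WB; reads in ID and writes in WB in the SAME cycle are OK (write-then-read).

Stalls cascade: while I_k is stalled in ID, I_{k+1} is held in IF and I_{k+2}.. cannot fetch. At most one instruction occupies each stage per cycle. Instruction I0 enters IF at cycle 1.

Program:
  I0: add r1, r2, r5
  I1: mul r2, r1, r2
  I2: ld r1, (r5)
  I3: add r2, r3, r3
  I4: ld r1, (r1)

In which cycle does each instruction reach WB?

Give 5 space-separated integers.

I0 add r1 <- r2,r5: IF@1 ID@2 stall=0 (-) EX@3 MEM@4 WB@5
I1 mul r2 <- r1,r2: IF@2 ID@3 stall=2 (RAW on I0.r1 (WB@5)) EX@6 MEM@7 WB@8
I2 ld r1 <- r5: IF@3 ID@6 stall=0 (-) EX@7 MEM@8 WB@9
I3 add r2 <- r3,r3: IF@6 ID@7 stall=0 (-) EX@8 MEM@9 WB@10
I4 ld r1 <- r1: IF@7 ID@8 stall=1 (RAW on I2.r1 (WB@9)) EX@10 MEM@11 WB@12

Answer: 5 8 9 10 12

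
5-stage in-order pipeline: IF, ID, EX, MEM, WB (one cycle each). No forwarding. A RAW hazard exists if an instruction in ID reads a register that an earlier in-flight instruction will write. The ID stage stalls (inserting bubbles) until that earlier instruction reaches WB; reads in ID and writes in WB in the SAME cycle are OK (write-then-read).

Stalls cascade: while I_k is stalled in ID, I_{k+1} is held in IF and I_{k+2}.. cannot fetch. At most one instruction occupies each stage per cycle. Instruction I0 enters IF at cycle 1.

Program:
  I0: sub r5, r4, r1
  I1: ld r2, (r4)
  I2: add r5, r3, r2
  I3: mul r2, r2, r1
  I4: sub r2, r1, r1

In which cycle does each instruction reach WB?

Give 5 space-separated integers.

Answer: 5 6 9 10 11

Derivation:
I0 sub r5 <- r4,r1: IF@1 ID@2 stall=0 (-) EX@3 MEM@4 WB@5
I1 ld r2 <- r4: IF@2 ID@3 stall=0 (-) EX@4 MEM@5 WB@6
I2 add r5 <- r3,r2: IF@3 ID@4 stall=2 (RAW on I1.r2 (WB@6)) EX@7 MEM@8 WB@9
I3 mul r2 <- r2,r1: IF@4 ID@7 stall=0 (-) EX@8 MEM@9 WB@10
I4 sub r2 <- r1,r1: IF@7 ID@8 stall=0 (-) EX@9 MEM@10 WB@11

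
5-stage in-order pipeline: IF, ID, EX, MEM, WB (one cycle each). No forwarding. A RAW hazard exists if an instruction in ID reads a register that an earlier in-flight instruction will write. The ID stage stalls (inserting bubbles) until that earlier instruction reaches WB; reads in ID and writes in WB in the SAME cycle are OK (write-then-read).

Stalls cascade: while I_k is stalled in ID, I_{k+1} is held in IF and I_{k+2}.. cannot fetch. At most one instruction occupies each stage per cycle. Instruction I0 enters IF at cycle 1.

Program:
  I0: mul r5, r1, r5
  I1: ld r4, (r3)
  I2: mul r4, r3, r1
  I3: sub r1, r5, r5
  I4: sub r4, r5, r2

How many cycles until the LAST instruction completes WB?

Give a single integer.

I0 mul r5 <- r1,r5: IF@1 ID@2 stall=0 (-) EX@3 MEM@4 WB@5
I1 ld r4 <- r3: IF@2 ID@3 stall=0 (-) EX@4 MEM@5 WB@6
I2 mul r4 <- r3,r1: IF@3 ID@4 stall=0 (-) EX@5 MEM@6 WB@7
I3 sub r1 <- r5,r5: IF@4 ID@5 stall=0 (-) EX@6 MEM@7 WB@8
I4 sub r4 <- r5,r2: IF@5 ID@6 stall=0 (-) EX@7 MEM@8 WB@9

Answer: 9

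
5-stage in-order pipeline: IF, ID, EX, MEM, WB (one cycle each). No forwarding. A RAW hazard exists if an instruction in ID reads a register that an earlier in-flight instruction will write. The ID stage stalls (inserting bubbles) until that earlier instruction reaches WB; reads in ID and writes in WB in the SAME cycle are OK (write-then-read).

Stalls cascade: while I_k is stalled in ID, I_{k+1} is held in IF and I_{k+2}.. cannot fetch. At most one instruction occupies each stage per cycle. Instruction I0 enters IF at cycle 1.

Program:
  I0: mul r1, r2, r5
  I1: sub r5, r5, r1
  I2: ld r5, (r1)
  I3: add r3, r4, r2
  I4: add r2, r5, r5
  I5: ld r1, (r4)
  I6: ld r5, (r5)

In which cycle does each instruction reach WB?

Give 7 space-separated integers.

I0 mul r1 <- r2,r5: IF@1 ID@2 stall=0 (-) EX@3 MEM@4 WB@5
I1 sub r5 <- r5,r1: IF@2 ID@3 stall=2 (RAW on I0.r1 (WB@5)) EX@6 MEM@7 WB@8
I2 ld r5 <- r1: IF@3 ID@6 stall=0 (-) EX@7 MEM@8 WB@9
I3 add r3 <- r4,r2: IF@6 ID@7 stall=0 (-) EX@8 MEM@9 WB@10
I4 add r2 <- r5,r5: IF@7 ID@8 stall=1 (RAW on I2.r5 (WB@9)) EX@10 MEM@11 WB@12
I5 ld r1 <- r4: IF@8 ID@10 stall=0 (-) EX@11 MEM@12 WB@13
I6 ld r5 <- r5: IF@10 ID@11 stall=0 (-) EX@12 MEM@13 WB@14

Answer: 5 8 9 10 12 13 14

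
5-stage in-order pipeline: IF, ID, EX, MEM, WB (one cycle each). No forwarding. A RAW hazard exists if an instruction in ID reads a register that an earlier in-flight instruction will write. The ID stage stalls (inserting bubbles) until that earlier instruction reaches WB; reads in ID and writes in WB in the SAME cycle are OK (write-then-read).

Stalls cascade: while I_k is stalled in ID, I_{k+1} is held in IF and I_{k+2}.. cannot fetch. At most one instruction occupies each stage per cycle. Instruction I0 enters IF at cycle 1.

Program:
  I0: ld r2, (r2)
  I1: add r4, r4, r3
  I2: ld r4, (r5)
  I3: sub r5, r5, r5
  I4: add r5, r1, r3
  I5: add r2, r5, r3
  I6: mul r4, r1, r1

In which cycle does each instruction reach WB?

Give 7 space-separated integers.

Answer: 5 6 7 8 9 12 13

Derivation:
I0 ld r2 <- r2: IF@1 ID@2 stall=0 (-) EX@3 MEM@4 WB@5
I1 add r4 <- r4,r3: IF@2 ID@3 stall=0 (-) EX@4 MEM@5 WB@6
I2 ld r4 <- r5: IF@3 ID@4 stall=0 (-) EX@5 MEM@6 WB@7
I3 sub r5 <- r5,r5: IF@4 ID@5 stall=0 (-) EX@6 MEM@7 WB@8
I4 add r5 <- r1,r3: IF@5 ID@6 stall=0 (-) EX@7 MEM@8 WB@9
I5 add r2 <- r5,r3: IF@6 ID@7 stall=2 (RAW on I4.r5 (WB@9)) EX@10 MEM@11 WB@12
I6 mul r4 <- r1,r1: IF@7 ID@10 stall=0 (-) EX@11 MEM@12 WB@13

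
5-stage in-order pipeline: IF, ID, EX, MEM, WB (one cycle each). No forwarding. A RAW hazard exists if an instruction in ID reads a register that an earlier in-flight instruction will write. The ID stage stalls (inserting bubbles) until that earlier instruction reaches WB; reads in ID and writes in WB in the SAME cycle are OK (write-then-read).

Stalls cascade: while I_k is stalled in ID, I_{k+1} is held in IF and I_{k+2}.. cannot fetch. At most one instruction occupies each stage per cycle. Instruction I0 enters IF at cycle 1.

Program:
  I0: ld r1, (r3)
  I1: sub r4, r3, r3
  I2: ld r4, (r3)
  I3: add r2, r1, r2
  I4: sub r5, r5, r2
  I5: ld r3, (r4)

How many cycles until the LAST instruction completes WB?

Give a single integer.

I0 ld r1 <- r3: IF@1 ID@2 stall=0 (-) EX@3 MEM@4 WB@5
I1 sub r4 <- r3,r3: IF@2 ID@3 stall=0 (-) EX@4 MEM@5 WB@6
I2 ld r4 <- r3: IF@3 ID@4 stall=0 (-) EX@5 MEM@6 WB@7
I3 add r2 <- r1,r2: IF@4 ID@5 stall=0 (-) EX@6 MEM@7 WB@8
I4 sub r5 <- r5,r2: IF@5 ID@6 stall=2 (RAW on I3.r2 (WB@8)) EX@9 MEM@10 WB@11
I5 ld r3 <- r4: IF@6 ID@9 stall=0 (-) EX@10 MEM@11 WB@12

Answer: 12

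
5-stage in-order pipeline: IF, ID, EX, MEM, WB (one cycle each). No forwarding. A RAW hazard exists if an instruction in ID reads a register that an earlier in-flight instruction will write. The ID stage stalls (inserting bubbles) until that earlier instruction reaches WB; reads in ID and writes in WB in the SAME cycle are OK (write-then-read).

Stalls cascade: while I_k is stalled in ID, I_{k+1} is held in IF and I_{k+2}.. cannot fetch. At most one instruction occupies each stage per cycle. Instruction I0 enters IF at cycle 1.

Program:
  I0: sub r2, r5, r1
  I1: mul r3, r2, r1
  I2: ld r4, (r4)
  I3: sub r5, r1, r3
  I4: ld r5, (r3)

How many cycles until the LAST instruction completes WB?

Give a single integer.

Answer: 12

Derivation:
I0 sub r2 <- r5,r1: IF@1 ID@2 stall=0 (-) EX@3 MEM@4 WB@5
I1 mul r3 <- r2,r1: IF@2 ID@3 stall=2 (RAW on I0.r2 (WB@5)) EX@6 MEM@7 WB@8
I2 ld r4 <- r4: IF@3 ID@6 stall=0 (-) EX@7 MEM@8 WB@9
I3 sub r5 <- r1,r3: IF@6 ID@7 stall=1 (RAW on I1.r3 (WB@8)) EX@9 MEM@10 WB@11
I4 ld r5 <- r3: IF@7 ID@9 stall=0 (-) EX@10 MEM@11 WB@12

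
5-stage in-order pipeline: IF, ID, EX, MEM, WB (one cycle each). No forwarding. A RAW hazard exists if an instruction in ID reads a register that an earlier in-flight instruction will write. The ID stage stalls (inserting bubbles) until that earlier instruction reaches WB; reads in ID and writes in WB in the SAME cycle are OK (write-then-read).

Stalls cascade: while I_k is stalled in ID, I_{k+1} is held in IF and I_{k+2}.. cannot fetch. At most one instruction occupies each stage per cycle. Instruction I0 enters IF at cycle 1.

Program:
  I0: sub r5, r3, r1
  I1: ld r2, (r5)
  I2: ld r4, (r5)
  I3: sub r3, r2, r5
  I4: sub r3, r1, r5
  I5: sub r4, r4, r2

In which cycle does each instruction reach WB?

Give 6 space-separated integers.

I0 sub r5 <- r3,r1: IF@1 ID@2 stall=0 (-) EX@3 MEM@4 WB@5
I1 ld r2 <- r5: IF@2 ID@3 stall=2 (RAW on I0.r5 (WB@5)) EX@6 MEM@7 WB@8
I2 ld r4 <- r5: IF@3 ID@6 stall=0 (-) EX@7 MEM@8 WB@9
I3 sub r3 <- r2,r5: IF@6 ID@7 stall=1 (RAW on I1.r2 (WB@8)) EX@9 MEM@10 WB@11
I4 sub r3 <- r1,r5: IF@7 ID@9 stall=0 (-) EX@10 MEM@11 WB@12
I5 sub r4 <- r4,r2: IF@9 ID@10 stall=0 (-) EX@11 MEM@12 WB@13

Answer: 5 8 9 11 12 13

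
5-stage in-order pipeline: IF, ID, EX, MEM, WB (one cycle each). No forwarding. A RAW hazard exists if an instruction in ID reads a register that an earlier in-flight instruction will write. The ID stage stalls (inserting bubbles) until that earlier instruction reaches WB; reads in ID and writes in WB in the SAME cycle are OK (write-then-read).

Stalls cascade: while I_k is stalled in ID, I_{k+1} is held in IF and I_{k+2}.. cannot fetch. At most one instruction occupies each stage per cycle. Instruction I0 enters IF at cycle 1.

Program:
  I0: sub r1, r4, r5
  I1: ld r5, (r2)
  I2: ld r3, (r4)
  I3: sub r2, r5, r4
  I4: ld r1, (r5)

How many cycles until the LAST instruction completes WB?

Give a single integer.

I0 sub r1 <- r4,r5: IF@1 ID@2 stall=0 (-) EX@3 MEM@4 WB@5
I1 ld r5 <- r2: IF@2 ID@3 stall=0 (-) EX@4 MEM@5 WB@6
I2 ld r3 <- r4: IF@3 ID@4 stall=0 (-) EX@5 MEM@6 WB@7
I3 sub r2 <- r5,r4: IF@4 ID@5 stall=1 (RAW on I1.r5 (WB@6)) EX@7 MEM@8 WB@9
I4 ld r1 <- r5: IF@5 ID@7 stall=0 (-) EX@8 MEM@9 WB@10

Answer: 10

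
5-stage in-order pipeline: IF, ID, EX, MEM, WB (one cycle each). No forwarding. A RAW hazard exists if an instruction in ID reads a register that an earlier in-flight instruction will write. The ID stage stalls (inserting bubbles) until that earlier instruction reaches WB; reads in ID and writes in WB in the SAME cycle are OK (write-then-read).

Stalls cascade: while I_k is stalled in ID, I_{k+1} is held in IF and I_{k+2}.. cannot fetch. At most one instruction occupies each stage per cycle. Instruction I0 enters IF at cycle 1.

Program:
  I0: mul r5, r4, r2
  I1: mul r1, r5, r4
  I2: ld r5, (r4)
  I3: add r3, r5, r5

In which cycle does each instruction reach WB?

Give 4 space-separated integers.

I0 mul r5 <- r4,r2: IF@1 ID@2 stall=0 (-) EX@3 MEM@4 WB@5
I1 mul r1 <- r5,r4: IF@2 ID@3 stall=2 (RAW on I0.r5 (WB@5)) EX@6 MEM@7 WB@8
I2 ld r5 <- r4: IF@3 ID@6 stall=0 (-) EX@7 MEM@8 WB@9
I3 add r3 <- r5,r5: IF@6 ID@7 stall=2 (RAW on I2.r5 (WB@9)) EX@10 MEM@11 WB@12

Answer: 5 8 9 12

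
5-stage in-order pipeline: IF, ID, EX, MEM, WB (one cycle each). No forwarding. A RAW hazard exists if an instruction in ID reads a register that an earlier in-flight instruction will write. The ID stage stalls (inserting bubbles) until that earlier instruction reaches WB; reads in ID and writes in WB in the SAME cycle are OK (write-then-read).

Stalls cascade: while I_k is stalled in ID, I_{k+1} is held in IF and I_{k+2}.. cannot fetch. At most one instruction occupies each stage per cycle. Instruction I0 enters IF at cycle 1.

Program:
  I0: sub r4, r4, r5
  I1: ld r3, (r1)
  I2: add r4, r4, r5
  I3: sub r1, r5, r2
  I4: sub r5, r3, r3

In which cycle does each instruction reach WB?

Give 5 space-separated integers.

Answer: 5 6 8 9 10

Derivation:
I0 sub r4 <- r4,r5: IF@1 ID@2 stall=0 (-) EX@3 MEM@4 WB@5
I1 ld r3 <- r1: IF@2 ID@3 stall=0 (-) EX@4 MEM@5 WB@6
I2 add r4 <- r4,r5: IF@3 ID@4 stall=1 (RAW on I0.r4 (WB@5)) EX@6 MEM@7 WB@8
I3 sub r1 <- r5,r2: IF@4 ID@6 stall=0 (-) EX@7 MEM@8 WB@9
I4 sub r5 <- r3,r3: IF@6 ID@7 stall=0 (-) EX@8 MEM@9 WB@10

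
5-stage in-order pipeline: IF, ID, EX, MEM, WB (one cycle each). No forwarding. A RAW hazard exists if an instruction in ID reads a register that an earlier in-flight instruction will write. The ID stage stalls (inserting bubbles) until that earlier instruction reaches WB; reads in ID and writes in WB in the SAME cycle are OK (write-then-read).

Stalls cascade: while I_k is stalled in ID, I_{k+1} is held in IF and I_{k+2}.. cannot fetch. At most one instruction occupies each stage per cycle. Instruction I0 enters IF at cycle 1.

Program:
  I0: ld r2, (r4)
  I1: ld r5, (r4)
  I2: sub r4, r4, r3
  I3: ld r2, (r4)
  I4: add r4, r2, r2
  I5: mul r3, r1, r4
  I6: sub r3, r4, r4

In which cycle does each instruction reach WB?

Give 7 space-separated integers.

Answer: 5 6 7 10 13 16 17

Derivation:
I0 ld r2 <- r4: IF@1 ID@2 stall=0 (-) EX@3 MEM@4 WB@5
I1 ld r5 <- r4: IF@2 ID@3 stall=0 (-) EX@4 MEM@5 WB@6
I2 sub r4 <- r4,r3: IF@3 ID@4 stall=0 (-) EX@5 MEM@6 WB@7
I3 ld r2 <- r4: IF@4 ID@5 stall=2 (RAW on I2.r4 (WB@7)) EX@8 MEM@9 WB@10
I4 add r4 <- r2,r2: IF@5 ID@8 stall=2 (RAW on I3.r2 (WB@10)) EX@11 MEM@12 WB@13
I5 mul r3 <- r1,r4: IF@8 ID@11 stall=2 (RAW on I4.r4 (WB@13)) EX@14 MEM@15 WB@16
I6 sub r3 <- r4,r4: IF@11 ID@14 stall=0 (-) EX@15 MEM@16 WB@17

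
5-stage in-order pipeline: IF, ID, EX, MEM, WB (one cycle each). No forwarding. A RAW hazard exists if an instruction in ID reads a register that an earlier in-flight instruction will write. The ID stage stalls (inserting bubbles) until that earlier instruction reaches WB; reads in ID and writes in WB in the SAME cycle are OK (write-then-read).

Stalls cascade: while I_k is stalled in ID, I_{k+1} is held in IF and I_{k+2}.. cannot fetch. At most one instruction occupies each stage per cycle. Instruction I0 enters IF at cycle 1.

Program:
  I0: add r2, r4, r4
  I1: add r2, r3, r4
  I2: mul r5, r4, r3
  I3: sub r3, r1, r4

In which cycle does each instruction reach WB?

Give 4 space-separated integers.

I0 add r2 <- r4,r4: IF@1 ID@2 stall=0 (-) EX@3 MEM@4 WB@5
I1 add r2 <- r3,r4: IF@2 ID@3 stall=0 (-) EX@4 MEM@5 WB@6
I2 mul r5 <- r4,r3: IF@3 ID@4 stall=0 (-) EX@5 MEM@6 WB@7
I3 sub r3 <- r1,r4: IF@4 ID@5 stall=0 (-) EX@6 MEM@7 WB@8

Answer: 5 6 7 8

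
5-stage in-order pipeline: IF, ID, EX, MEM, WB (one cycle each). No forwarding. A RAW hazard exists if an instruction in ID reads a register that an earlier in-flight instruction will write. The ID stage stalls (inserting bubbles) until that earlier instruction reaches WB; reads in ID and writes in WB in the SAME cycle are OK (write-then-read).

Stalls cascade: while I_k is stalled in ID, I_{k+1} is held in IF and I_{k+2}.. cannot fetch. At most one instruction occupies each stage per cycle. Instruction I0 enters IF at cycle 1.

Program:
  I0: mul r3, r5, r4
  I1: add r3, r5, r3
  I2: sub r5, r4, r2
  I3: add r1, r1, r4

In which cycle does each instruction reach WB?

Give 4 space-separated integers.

I0 mul r3 <- r5,r4: IF@1 ID@2 stall=0 (-) EX@3 MEM@4 WB@5
I1 add r3 <- r5,r3: IF@2 ID@3 stall=2 (RAW on I0.r3 (WB@5)) EX@6 MEM@7 WB@8
I2 sub r5 <- r4,r2: IF@3 ID@6 stall=0 (-) EX@7 MEM@8 WB@9
I3 add r1 <- r1,r4: IF@6 ID@7 stall=0 (-) EX@8 MEM@9 WB@10

Answer: 5 8 9 10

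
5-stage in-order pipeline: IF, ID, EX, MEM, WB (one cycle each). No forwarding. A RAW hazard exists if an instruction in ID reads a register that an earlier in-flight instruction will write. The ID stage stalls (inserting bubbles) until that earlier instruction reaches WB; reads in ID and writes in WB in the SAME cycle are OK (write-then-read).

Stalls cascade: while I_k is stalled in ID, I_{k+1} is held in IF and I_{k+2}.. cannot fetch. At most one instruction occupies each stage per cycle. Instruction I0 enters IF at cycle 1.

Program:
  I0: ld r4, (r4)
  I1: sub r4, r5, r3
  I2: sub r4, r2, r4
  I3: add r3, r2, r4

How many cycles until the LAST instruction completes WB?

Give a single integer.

Answer: 12

Derivation:
I0 ld r4 <- r4: IF@1 ID@2 stall=0 (-) EX@3 MEM@4 WB@5
I1 sub r4 <- r5,r3: IF@2 ID@3 stall=0 (-) EX@4 MEM@5 WB@6
I2 sub r4 <- r2,r4: IF@3 ID@4 stall=2 (RAW on I1.r4 (WB@6)) EX@7 MEM@8 WB@9
I3 add r3 <- r2,r4: IF@4 ID@7 stall=2 (RAW on I2.r4 (WB@9)) EX@10 MEM@11 WB@12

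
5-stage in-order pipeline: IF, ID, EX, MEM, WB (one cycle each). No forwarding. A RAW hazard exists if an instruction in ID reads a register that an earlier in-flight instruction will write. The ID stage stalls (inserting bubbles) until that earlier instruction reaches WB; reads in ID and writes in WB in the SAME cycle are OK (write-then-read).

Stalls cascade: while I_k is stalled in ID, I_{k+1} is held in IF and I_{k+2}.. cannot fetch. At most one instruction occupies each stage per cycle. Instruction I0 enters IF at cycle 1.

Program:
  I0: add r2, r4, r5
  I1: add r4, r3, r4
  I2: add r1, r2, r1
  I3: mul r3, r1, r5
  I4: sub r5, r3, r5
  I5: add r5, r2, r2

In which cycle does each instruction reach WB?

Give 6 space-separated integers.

Answer: 5 6 8 11 14 15

Derivation:
I0 add r2 <- r4,r5: IF@1 ID@2 stall=0 (-) EX@3 MEM@4 WB@5
I1 add r4 <- r3,r4: IF@2 ID@3 stall=0 (-) EX@4 MEM@5 WB@6
I2 add r1 <- r2,r1: IF@3 ID@4 stall=1 (RAW on I0.r2 (WB@5)) EX@6 MEM@7 WB@8
I3 mul r3 <- r1,r5: IF@4 ID@6 stall=2 (RAW on I2.r1 (WB@8)) EX@9 MEM@10 WB@11
I4 sub r5 <- r3,r5: IF@6 ID@9 stall=2 (RAW on I3.r3 (WB@11)) EX@12 MEM@13 WB@14
I5 add r5 <- r2,r2: IF@9 ID@12 stall=0 (-) EX@13 MEM@14 WB@15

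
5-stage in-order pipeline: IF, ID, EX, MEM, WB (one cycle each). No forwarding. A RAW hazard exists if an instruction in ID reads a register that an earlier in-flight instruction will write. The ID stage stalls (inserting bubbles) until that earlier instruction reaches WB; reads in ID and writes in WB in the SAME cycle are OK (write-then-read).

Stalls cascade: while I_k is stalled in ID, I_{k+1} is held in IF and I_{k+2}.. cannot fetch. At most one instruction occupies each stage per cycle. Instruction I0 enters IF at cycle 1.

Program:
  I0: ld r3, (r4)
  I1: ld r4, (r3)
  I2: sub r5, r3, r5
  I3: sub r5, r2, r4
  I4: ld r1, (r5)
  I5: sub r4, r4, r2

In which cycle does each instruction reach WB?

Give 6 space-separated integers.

Answer: 5 8 9 11 14 15

Derivation:
I0 ld r3 <- r4: IF@1 ID@2 stall=0 (-) EX@3 MEM@4 WB@5
I1 ld r4 <- r3: IF@2 ID@3 stall=2 (RAW on I0.r3 (WB@5)) EX@6 MEM@7 WB@8
I2 sub r5 <- r3,r5: IF@3 ID@6 stall=0 (-) EX@7 MEM@8 WB@9
I3 sub r5 <- r2,r4: IF@6 ID@7 stall=1 (RAW on I1.r4 (WB@8)) EX@9 MEM@10 WB@11
I4 ld r1 <- r5: IF@7 ID@9 stall=2 (RAW on I3.r5 (WB@11)) EX@12 MEM@13 WB@14
I5 sub r4 <- r4,r2: IF@9 ID@12 stall=0 (-) EX@13 MEM@14 WB@15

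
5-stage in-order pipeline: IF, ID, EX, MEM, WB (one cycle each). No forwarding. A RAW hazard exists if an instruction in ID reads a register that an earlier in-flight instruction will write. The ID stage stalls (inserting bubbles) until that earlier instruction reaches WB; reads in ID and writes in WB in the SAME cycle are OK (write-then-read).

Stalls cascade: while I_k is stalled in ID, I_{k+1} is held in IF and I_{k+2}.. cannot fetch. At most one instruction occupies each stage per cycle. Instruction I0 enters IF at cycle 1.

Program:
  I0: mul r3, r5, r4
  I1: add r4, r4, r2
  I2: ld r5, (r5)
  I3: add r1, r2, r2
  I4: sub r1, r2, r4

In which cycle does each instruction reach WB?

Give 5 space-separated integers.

Answer: 5 6 7 8 9

Derivation:
I0 mul r3 <- r5,r4: IF@1 ID@2 stall=0 (-) EX@3 MEM@4 WB@5
I1 add r4 <- r4,r2: IF@2 ID@3 stall=0 (-) EX@4 MEM@5 WB@6
I2 ld r5 <- r5: IF@3 ID@4 stall=0 (-) EX@5 MEM@6 WB@7
I3 add r1 <- r2,r2: IF@4 ID@5 stall=0 (-) EX@6 MEM@7 WB@8
I4 sub r1 <- r2,r4: IF@5 ID@6 stall=0 (-) EX@7 MEM@8 WB@9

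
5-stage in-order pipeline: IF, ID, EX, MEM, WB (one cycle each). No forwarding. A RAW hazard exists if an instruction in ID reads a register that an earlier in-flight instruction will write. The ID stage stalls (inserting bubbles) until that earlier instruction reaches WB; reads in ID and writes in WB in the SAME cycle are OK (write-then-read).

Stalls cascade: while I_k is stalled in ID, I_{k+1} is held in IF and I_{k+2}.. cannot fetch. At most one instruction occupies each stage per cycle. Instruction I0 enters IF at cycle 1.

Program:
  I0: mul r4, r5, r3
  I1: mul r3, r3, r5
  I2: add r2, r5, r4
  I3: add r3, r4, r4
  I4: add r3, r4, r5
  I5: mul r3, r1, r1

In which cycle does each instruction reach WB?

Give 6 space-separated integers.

I0 mul r4 <- r5,r3: IF@1 ID@2 stall=0 (-) EX@3 MEM@4 WB@5
I1 mul r3 <- r3,r5: IF@2 ID@3 stall=0 (-) EX@4 MEM@5 WB@6
I2 add r2 <- r5,r4: IF@3 ID@4 stall=1 (RAW on I0.r4 (WB@5)) EX@6 MEM@7 WB@8
I3 add r3 <- r4,r4: IF@4 ID@6 stall=0 (-) EX@7 MEM@8 WB@9
I4 add r3 <- r4,r5: IF@6 ID@7 stall=0 (-) EX@8 MEM@9 WB@10
I5 mul r3 <- r1,r1: IF@7 ID@8 stall=0 (-) EX@9 MEM@10 WB@11

Answer: 5 6 8 9 10 11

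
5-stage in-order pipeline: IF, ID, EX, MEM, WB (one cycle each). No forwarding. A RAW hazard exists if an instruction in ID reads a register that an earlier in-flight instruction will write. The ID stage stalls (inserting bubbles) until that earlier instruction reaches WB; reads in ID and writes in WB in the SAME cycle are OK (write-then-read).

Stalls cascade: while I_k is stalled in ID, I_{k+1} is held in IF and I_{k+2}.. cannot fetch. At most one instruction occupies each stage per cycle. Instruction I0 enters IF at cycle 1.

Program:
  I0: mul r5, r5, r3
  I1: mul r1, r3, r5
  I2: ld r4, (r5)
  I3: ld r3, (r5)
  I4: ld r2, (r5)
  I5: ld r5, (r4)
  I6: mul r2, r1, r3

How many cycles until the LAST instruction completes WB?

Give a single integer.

I0 mul r5 <- r5,r3: IF@1 ID@2 stall=0 (-) EX@3 MEM@4 WB@5
I1 mul r1 <- r3,r5: IF@2 ID@3 stall=2 (RAW on I0.r5 (WB@5)) EX@6 MEM@7 WB@8
I2 ld r4 <- r5: IF@3 ID@6 stall=0 (-) EX@7 MEM@8 WB@9
I3 ld r3 <- r5: IF@6 ID@7 stall=0 (-) EX@8 MEM@9 WB@10
I4 ld r2 <- r5: IF@7 ID@8 stall=0 (-) EX@9 MEM@10 WB@11
I5 ld r5 <- r4: IF@8 ID@9 stall=0 (-) EX@10 MEM@11 WB@12
I6 mul r2 <- r1,r3: IF@9 ID@10 stall=0 (-) EX@11 MEM@12 WB@13

Answer: 13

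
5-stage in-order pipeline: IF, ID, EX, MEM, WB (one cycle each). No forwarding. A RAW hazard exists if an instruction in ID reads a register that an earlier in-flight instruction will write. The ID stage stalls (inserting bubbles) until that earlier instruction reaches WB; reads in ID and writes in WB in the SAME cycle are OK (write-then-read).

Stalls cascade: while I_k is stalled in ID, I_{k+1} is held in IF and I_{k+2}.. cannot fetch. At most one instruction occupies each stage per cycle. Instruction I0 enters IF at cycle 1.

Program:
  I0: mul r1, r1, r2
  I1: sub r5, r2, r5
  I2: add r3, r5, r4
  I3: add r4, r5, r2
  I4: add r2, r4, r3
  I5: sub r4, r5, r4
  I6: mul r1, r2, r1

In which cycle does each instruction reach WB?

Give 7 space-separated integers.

I0 mul r1 <- r1,r2: IF@1 ID@2 stall=0 (-) EX@3 MEM@4 WB@5
I1 sub r5 <- r2,r5: IF@2 ID@3 stall=0 (-) EX@4 MEM@5 WB@6
I2 add r3 <- r5,r4: IF@3 ID@4 stall=2 (RAW on I1.r5 (WB@6)) EX@7 MEM@8 WB@9
I3 add r4 <- r5,r2: IF@4 ID@7 stall=0 (-) EX@8 MEM@9 WB@10
I4 add r2 <- r4,r3: IF@7 ID@8 stall=2 (RAW on I3.r4 (WB@10)) EX@11 MEM@12 WB@13
I5 sub r4 <- r5,r4: IF@8 ID@11 stall=0 (-) EX@12 MEM@13 WB@14
I6 mul r1 <- r2,r1: IF@11 ID@12 stall=1 (RAW on I4.r2 (WB@13)) EX@14 MEM@15 WB@16

Answer: 5 6 9 10 13 14 16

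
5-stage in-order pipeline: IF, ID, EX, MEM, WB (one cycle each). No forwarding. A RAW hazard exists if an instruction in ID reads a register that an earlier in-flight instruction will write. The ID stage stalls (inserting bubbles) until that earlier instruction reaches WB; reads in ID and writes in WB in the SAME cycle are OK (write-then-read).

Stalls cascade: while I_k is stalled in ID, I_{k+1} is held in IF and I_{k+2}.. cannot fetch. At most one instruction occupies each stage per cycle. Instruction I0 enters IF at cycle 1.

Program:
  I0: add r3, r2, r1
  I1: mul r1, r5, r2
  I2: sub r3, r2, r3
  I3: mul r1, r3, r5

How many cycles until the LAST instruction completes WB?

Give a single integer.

I0 add r3 <- r2,r1: IF@1 ID@2 stall=0 (-) EX@3 MEM@4 WB@5
I1 mul r1 <- r5,r2: IF@2 ID@3 stall=0 (-) EX@4 MEM@5 WB@6
I2 sub r3 <- r2,r3: IF@3 ID@4 stall=1 (RAW on I0.r3 (WB@5)) EX@6 MEM@7 WB@8
I3 mul r1 <- r3,r5: IF@4 ID@6 stall=2 (RAW on I2.r3 (WB@8)) EX@9 MEM@10 WB@11

Answer: 11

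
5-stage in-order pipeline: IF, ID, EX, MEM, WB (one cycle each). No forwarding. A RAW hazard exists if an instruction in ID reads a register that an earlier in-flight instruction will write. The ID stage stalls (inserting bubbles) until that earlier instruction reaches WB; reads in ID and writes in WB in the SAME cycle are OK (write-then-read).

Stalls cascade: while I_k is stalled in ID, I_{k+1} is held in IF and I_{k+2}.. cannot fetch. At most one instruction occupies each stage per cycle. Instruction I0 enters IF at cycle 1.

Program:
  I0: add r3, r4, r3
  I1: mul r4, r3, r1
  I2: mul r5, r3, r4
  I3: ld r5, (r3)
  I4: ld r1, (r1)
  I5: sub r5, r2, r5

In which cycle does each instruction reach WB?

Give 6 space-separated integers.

I0 add r3 <- r4,r3: IF@1 ID@2 stall=0 (-) EX@3 MEM@4 WB@5
I1 mul r4 <- r3,r1: IF@2 ID@3 stall=2 (RAW on I0.r3 (WB@5)) EX@6 MEM@7 WB@8
I2 mul r5 <- r3,r4: IF@3 ID@6 stall=2 (RAW on I1.r4 (WB@8)) EX@9 MEM@10 WB@11
I3 ld r5 <- r3: IF@6 ID@9 stall=0 (-) EX@10 MEM@11 WB@12
I4 ld r1 <- r1: IF@9 ID@10 stall=0 (-) EX@11 MEM@12 WB@13
I5 sub r5 <- r2,r5: IF@10 ID@11 stall=1 (RAW on I3.r5 (WB@12)) EX@13 MEM@14 WB@15

Answer: 5 8 11 12 13 15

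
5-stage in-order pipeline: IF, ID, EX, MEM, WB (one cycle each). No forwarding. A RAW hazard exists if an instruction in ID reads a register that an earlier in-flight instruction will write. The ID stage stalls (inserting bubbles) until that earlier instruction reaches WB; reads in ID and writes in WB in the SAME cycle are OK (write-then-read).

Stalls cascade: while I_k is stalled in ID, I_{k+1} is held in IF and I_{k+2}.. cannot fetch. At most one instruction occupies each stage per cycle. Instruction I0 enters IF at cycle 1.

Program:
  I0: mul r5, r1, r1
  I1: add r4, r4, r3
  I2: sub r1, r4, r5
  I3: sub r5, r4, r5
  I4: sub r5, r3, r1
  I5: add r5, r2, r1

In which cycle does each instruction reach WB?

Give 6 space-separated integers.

Answer: 5 6 9 10 12 13

Derivation:
I0 mul r5 <- r1,r1: IF@1 ID@2 stall=0 (-) EX@3 MEM@4 WB@5
I1 add r4 <- r4,r3: IF@2 ID@3 stall=0 (-) EX@4 MEM@5 WB@6
I2 sub r1 <- r4,r5: IF@3 ID@4 stall=2 (RAW on I1.r4 (WB@6)) EX@7 MEM@8 WB@9
I3 sub r5 <- r4,r5: IF@4 ID@7 stall=0 (-) EX@8 MEM@9 WB@10
I4 sub r5 <- r3,r1: IF@7 ID@8 stall=1 (RAW on I2.r1 (WB@9)) EX@10 MEM@11 WB@12
I5 add r5 <- r2,r1: IF@8 ID@10 stall=0 (-) EX@11 MEM@12 WB@13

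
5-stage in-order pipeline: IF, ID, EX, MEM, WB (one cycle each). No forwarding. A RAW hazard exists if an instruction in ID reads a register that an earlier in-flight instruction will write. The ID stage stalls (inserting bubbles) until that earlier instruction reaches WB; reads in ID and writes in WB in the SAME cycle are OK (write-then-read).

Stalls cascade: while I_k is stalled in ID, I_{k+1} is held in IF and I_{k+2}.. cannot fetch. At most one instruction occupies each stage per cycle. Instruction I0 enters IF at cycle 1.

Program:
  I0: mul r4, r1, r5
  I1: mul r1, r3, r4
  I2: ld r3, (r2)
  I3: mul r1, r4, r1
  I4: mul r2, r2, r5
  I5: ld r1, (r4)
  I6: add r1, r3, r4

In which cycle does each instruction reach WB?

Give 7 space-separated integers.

Answer: 5 8 9 11 12 13 14

Derivation:
I0 mul r4 <- r1,r5: IF@1 ID@2 stall=0 (-) EX@3 MEM@4 WB@5
I1 mul r1 <- r3,r4: IF@2 ID@3 stall=2 (RAW on I0.r4 (WB@5)) EX@6 MEM@7 WB@8
I2 ld r3 <- r2: IF@3 ID@6 stall=0 (-) EX@7 MEM@8 WB@9
I3 mul r1 <- r4,r1: IF@6 ID@7 stall=1 (RAW on I1.r1 (WB@8)) EX@9 MEM@10 WB@11
I4 mul r2 <- r2,r5: IF@7 ID@9 stall=0 (-) EX@10 MEM@11 WB@12
I5 ld r1 <- r4: IF@9 ID@10 stall=0 (-) EX@11 MEM@12 WB@13
I6 add r1 <- r3,r4: IF@10 ID@11 stall=0 (-) EX@12 MEM@13 WB@14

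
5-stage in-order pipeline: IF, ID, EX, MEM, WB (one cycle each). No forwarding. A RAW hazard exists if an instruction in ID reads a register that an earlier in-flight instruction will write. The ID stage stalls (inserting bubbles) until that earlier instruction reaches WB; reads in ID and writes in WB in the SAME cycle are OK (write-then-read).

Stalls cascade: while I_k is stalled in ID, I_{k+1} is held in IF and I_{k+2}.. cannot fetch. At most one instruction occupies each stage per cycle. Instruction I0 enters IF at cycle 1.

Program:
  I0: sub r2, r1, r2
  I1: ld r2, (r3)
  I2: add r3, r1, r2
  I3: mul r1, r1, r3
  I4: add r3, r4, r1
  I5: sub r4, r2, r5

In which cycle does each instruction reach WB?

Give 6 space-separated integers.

I0 sub r2 <- r1,r2: IF@1 ID@2 stall=0 (-) EX@3 MEM@4 WB@5
I1 ld r2 <- r3: IF@2 ID@3 stall=0 (-) EX@4 MEM@5 WB@6
I2 add r3 <- r1,r2: IF@3 ID@4 stall=2 (RAW on I1.r2 (WB@6)) EX@7 MEM@8 WB@9
I3 mul r1 <- r1,r3: IF@4 ID@7 stall=2 (RAW on I2.r3 (WB@9)) EX@10 MEM@11 WB@12
I4 add r3 <- r4,r1: IF@7 ID@10 stall=2 (RAW on I3.r1 (WB@12)) EX@13 MEM@14 WB@15
I5 sub r4 <- r2,r5: IF@10 ID@13 stall=0 (-) EX@14 MEM@15 WB@16

Answer: 5 6 9 12 15 16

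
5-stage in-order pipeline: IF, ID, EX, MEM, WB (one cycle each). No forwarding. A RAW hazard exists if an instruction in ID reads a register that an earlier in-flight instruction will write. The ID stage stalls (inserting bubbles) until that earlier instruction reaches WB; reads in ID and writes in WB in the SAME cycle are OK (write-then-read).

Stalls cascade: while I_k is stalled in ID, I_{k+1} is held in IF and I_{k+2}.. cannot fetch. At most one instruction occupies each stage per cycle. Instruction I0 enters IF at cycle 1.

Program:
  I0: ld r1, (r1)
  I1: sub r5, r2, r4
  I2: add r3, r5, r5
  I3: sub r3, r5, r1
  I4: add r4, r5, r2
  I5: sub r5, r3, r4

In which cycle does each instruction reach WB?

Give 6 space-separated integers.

Answer: 5 6 9 10 11 14

Derivation:
I0 ld r1 <- r1: IF@1 ID@2 stall=0 (-) EX@3 MEM@4 WB@5
I1 sub r5 <- r2,r4: IF@2 ID@3 stall=0 (-) EX@4 MEM@5 WB@6
I2 add r3 <- r5,r5: IF@3 ID@4 stall=2 (RAW on I1.r5 (WB@6)) EX@7 MEM@8 WB@9
I3 sub r3 <- r5,r1: IF@4 ID@7 stall=0 (-) EX@8 MEM@9 WB@10
I4 add r4 <- r5,r2: IF@7 ID@8 stall=0 (-) EX@9 MEM@10 WB@11
I5 sub r5 <- r3,r4: IF@8 ID@9 stall=2 (RAW on I4.r4 (WB@11)) EX@12 MEM@13 WB@14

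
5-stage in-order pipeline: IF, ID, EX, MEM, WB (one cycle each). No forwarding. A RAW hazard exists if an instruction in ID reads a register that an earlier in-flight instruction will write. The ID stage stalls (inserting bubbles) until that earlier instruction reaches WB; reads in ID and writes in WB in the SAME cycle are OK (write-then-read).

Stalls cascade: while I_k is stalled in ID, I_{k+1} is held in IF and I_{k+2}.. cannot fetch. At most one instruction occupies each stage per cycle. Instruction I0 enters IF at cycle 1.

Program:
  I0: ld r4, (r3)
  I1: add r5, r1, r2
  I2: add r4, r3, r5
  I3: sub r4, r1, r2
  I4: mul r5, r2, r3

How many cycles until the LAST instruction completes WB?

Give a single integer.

Answer: 11

Derivation:
I0 ld r4 <- r3: IF@1 ID@2 stall=0 (-) EX@3 MEM@4 WB@5
I1 add r5 <- r1,r2: IF@2 ID@3 stall=0 (-) EX@4 MEM@5 WB@6
I2 add r4 <- r3,r5: IF@3 ID@4 stall=2 (RAW on I1.r5 (WB@6)) EX@7 MEM@8 WB@9
I3 sub r4 <- r1,r2: IF@4 ID@7 stall=0 (-) EX@8 MEM@9 WB@10
I4 mul r5 <- r2,r3: IF@7 ID@8 stall=0 (-) EX@9 MEM@10 WB@11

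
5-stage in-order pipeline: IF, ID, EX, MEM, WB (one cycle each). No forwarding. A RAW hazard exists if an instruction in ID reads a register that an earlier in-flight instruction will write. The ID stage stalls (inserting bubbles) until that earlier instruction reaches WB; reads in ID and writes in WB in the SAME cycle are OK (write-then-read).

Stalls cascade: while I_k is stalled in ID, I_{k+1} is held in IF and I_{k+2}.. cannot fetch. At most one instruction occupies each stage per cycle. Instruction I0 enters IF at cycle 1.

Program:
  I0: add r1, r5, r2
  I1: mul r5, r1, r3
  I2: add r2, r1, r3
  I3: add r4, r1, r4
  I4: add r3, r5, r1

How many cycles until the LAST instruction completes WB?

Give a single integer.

I0 add r1 <- r5,r2: IF@1 ID@2 stall=0 (-) EX@3 MEM@4 WB@5
I1 mul r5 <- r1,r3: IF@2 ID@3 stall=2 (RAW on I0.r1 (WB@5)) EX@6 MEM@7 WB@8
I2 add r2 <- r1,r3: IF@3 ID@6 stall=0 (-) EX@7 MEM@8 WB@9
I3 add r4 <- r1,r4: IF@6 ID@7 stall=0 (-) EX@8 MEM@9 WB@10
I4 add r3 <- r5,r1: IF@7 ID@8 stall=0 (-) EX@9 MEM@10 WB@11

Answer: 11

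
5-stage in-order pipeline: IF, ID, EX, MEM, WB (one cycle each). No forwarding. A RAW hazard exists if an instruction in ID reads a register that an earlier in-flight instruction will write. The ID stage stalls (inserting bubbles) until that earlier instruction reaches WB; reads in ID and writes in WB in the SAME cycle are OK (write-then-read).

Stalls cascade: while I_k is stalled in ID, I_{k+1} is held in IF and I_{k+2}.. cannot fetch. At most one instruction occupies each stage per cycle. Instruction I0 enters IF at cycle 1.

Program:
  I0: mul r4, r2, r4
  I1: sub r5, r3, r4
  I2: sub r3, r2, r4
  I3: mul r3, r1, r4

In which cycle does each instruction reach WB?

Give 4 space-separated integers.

Answer: 5 8 9 10

Derivation:
I0 mul r4 <- r2,r4: IF@1 ID@2 stall=0 (-) EX@3 MEM@4 WB@5
I1 sub r5 <- r3,r4: IF@2 ID@3 stall=2 (RAW on I0.r4 (WB@5)) EX@6 MEM@7 WB@8
I2 sub r3 <- r2,r4: IF@3 ID@6 stall=0 (-) EX@7 MEM@8 WB@9
I3 mul r3 <- r1,r4: IF@6 ID@7 stall=0 (-) EX@8 MEM@9 WB@10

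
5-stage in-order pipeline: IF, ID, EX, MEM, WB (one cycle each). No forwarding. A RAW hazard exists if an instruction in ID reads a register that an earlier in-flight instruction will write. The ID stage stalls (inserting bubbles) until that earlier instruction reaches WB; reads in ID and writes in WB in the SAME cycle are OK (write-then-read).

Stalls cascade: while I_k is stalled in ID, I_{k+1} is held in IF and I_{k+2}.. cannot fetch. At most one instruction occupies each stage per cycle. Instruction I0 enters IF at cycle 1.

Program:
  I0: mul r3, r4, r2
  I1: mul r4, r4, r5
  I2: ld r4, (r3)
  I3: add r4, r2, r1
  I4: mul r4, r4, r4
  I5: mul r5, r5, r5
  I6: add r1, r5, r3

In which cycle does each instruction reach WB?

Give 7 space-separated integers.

Answer: 5 6 8 9 12 13 16

Derivation:
I0 mul r3 <- r4,r2: IF@1 ID@2 stall=0 (-) EX@3 MEM@4 WB@5
I1 mul r4 <- r4,r5: IF@2 ID@3 stall=0 (-) EX@4 MEM@5 WB@6
I2 ld r4 <- r3: IF@3 ID@4 stall=1 (RAW on I0.r3 (WB@5)) EX@6 MEM@7 WB@8
I3 add r4 <- r2,r1: IF@4 ID@6 stall=0 (-) EX@7 MEM@8 WB@9
I4 mul r4 <- r4,r4: IF@6 ID@7 stall=2 (RAW on I3.r4 (WB@9)) EX@10 MEM@11 WB@12
I5 mul r5 <- r5,r5: IF@7 ID@10 stall=0 (-) EX@11 MEM@12 WB@13
I6 add r1 <- r5,r3: IF@10 ID@11 stall=2 (RAW on I5.r5 (WB@13)) EX@14 MEM@15 WB@16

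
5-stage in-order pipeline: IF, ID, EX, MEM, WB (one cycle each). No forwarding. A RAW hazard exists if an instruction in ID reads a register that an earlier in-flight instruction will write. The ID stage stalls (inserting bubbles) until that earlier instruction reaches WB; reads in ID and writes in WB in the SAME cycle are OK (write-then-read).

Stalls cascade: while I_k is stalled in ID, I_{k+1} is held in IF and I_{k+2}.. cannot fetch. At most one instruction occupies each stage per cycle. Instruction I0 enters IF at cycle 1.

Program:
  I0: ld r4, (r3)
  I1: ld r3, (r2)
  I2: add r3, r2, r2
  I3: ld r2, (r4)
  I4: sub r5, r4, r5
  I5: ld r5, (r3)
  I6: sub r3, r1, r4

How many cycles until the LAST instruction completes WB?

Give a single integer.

Answer: 11

Derivation:
I0 ld r4 <- r3: IF@1 ID@2 stall=0 (-) EX@3 MEM@4 WB@5
I1 ld r3 <- r2: IF@2 ID@3 stall=0 (-) EX@4 MEM@5 WB@6
I2 add r3 <- r2,r2: IF@3 ID@4 stall=0 (-) EX@5 MEM@6 WB@7
I3 ld r2 <- r4: IF@4 ID@5 stall=0 (-) EX@6 MEM@7 WB@8
I4 sub r5 <- r4,r5: IF@5 ID@6 stall=0 (-) EX@7 MEM@8 WB@9
I5 ld r5 <- r3: IF@6 ID@7 stall=0 (-) EX@8 MEM@9 WB@10
I6 sub r3 <- r1,r4: IF@7 ID@8 stall=0 (-) EX@9 MEM@10 WB@11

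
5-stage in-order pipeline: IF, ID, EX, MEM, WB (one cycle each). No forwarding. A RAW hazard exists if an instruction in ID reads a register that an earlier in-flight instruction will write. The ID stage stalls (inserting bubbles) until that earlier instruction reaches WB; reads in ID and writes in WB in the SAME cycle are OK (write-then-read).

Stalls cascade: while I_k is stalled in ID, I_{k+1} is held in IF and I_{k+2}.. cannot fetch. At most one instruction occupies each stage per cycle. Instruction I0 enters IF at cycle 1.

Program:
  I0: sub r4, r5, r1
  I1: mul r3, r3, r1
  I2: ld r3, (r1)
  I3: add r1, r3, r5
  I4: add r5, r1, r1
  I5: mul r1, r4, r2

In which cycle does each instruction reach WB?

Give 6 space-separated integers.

I0 sub r4 <- r5,r1: IF@1 ID@2 stall=0 (-) EX@3 MEM@4 WB@5
I1 mul r3 <- r3,r1: IF@2 ID@3 stall=0 (-) EX@4 MEM@5 WB@6
I2 ld r3 <- r1: IF@3 ID@4 stall=0 (-) EX@5 MEM@6 WB@7
I3 add r1 <- r3,r5: IF@4 ID@5 stall=2 (RAW on I2.r3 (WB@7)) EX@8 MEM@9 WB@10
I4 add r5 <- r1,r1: IF@5 ID@8 stall=2 (RAW on I3.r1 (WB@10)) EX@11 MEM@12 WB@13
I5 mul r1 <- r4,r2: IF@8 ID@11 stall=0 (-) EX@12 MEM@13 WB@14

Answer: 5 6 7 10 13 14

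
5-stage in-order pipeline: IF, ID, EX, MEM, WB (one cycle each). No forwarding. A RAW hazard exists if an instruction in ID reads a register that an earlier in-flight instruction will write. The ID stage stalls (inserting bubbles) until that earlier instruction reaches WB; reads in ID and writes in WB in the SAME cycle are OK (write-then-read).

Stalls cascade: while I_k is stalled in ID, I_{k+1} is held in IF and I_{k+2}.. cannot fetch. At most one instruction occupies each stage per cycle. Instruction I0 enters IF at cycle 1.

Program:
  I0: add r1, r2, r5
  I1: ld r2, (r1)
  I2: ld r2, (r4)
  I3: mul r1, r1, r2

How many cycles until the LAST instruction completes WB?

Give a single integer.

Answer: 12

Derivation:
I0 add r1 <- r2,r5: IF@1 ID@2 stall=0 (-) EX@3 MEM@4 WB@5
I1 ld r2 <- r1: IF@2 ID@3 stall=2 (RAW on I0.r1 (WB@5)) EX@6 MEM@7 WB@8
I2 ld r2 <- r4: IF@3 ID@6 stall=0 (-) EX@7 MEM@8 WB@9
I3 mul r1 <- r1,r2: IF@6 ID@7 stall=2 (RAW on I2.r2 (WB@9)) EX@10 MEM@11 WB@12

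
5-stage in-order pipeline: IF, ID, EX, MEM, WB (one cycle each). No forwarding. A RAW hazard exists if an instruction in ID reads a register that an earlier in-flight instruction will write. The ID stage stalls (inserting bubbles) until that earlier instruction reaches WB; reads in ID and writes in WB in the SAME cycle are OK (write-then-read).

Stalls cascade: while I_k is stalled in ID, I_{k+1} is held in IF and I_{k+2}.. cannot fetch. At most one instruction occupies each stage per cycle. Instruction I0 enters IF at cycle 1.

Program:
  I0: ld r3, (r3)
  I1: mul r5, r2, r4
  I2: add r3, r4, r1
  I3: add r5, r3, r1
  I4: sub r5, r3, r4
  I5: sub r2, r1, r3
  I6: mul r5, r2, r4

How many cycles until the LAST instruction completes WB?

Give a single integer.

Answer: 15

Derivation:
I0 ld r3 <- r3: IF@1 ID@2 stall=0 (-) EX@3 MEM@4 WB@5
I1 mul r5 <- r2,r4: IF@2 ID@3 stall=0 (-) EX@4 MEM@5 WB@6
I2 add r3 <- r4,r1: IF@3 ID@4 stall=0 (-) EX@5 MEM@6 WB@7
I3 add r5 <- r3,r1: IF@4 ID@5 stall=2 (RAW on I2.r3 (WB@7)) EX@8 MEM@9 WB@10
I4 sub r5 <- r3,r4: IF@5 ID@8 stall=0 (-) EX@9 MEM@10 WB@11
I5 sub r2 <- r1,r3: IF@8 ID@9 stall=0 (-) EX@10 MEM@11 WB@12
I6 mul r5 <- r2,r4: IF@9 ID@10 stall=2 (RAW on I5.r2 (WB@12)) EX@13 MEM@14 WB@15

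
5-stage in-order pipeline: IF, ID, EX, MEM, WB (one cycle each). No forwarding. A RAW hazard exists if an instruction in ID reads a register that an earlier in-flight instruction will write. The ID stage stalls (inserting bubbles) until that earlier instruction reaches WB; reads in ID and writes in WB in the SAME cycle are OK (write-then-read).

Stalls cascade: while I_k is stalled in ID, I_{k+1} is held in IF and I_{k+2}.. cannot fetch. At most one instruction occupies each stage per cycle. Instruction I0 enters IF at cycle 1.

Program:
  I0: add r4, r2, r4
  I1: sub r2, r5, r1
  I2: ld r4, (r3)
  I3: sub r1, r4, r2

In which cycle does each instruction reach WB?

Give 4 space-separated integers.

Answer: 5 6 7 10

Derivation:
I0 add r4 <- r2,r4: IF@1 ID@2 stall=0 (-) EX@3 MEM@4 WB@5
I1 sub r2 <- r5,r1: IF@2 ID@3 stall=0 (-) EX@4 MEM@5 WB@6
I2 ld r4 <- r3: IF@3 ID@4 stall=0 (-) EX@5 MEM@6 WB@7
I3 sub r1 <- r4,r2: IF@4 ID@5 stall=2 (RAW on I2.r4 (WB@7)) EX@8 MEM@9 WB@10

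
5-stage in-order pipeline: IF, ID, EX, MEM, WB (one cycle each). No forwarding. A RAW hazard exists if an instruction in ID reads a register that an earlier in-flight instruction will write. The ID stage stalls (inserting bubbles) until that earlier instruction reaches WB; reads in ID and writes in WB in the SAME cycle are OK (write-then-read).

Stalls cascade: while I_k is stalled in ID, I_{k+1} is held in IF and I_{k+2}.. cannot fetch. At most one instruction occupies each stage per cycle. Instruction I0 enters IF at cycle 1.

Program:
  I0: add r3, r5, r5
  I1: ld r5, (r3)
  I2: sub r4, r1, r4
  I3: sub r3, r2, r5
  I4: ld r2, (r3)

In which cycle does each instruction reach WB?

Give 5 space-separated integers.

I0 add r3 <- r5,r5: IF@1 ID@2 stall=0 (-) EX@3 MEM@4 WB@5
I1 ld r5 <- r3: IF@2 ID@3 stall=2 (RAW on I0.r3 (WB@5)) EX@6 MEM@7 WB@8
I2 sub r4 <- r1,r4: IF@3 ID@6 stall=0 (-) EX@7 MEM@8 WB@9
I3 sub r3 <- r2,r5: IF@6 ID@7 stall=1 (RAW on I1.r5 (WB@8)) EX@9 MEM@10 WB@11
I4 ld r2 <- r3: IF@7 ID@9 stall=2 (RAW on I3.r3 (WB@11)) EX@12 MEM@13 WB@14

Answer: 5 8 9 11 14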